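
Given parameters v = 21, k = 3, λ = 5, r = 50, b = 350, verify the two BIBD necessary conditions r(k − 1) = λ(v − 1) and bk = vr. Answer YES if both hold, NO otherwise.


Condition (i): r(k − 1) = 50·2 = 100; λ(v − 1) = 5·20 = 100. Match? YES.
Condition (ii): bk = 350·3 = 1050; vr = 21·50 = 1050. Match? YES.
Both conditions hold? YES.

YES


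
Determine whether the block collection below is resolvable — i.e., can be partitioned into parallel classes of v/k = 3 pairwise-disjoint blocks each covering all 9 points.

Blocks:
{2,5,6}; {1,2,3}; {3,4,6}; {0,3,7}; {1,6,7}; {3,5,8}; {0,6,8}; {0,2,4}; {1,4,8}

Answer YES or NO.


v = 9, block size k = 3, number of blocks = 9.
For resolvability, blocks must partition into parallel classes of size v/k = 3.
Total blocks must therefore be a multiple of 3: 9 = 3·3 + 0 ⇒ divisible ✓.
Consider block {1,2,3}. The only other block(s) in the collection disjoint from it are {0,6,8} — just 1 block(s). Any parallel class containing {1,2,3} would need 2 other blocks each disjoint from it, so no parallel class of size 3 can contain {1,2,3}.
Since every block must belong to some parallel class in a resolution, the collection cannot be partitioned into parallel classes.
Resolvable? NO.

NO


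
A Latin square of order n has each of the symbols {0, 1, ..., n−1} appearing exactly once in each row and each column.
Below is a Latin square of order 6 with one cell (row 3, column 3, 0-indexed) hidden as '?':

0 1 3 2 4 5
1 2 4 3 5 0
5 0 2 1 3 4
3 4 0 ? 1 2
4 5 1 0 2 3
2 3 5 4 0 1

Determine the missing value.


Row 3 contains symbols [0, 1, 2, 3, 4] — missing [5].
Column 3 contains symbols [0, 1, 2, 3, 4] — missing [5].
The missing symbol must appear in both missing sets; intersection = [5].
Therefore the hidden value is 5.

Missing value = 5.


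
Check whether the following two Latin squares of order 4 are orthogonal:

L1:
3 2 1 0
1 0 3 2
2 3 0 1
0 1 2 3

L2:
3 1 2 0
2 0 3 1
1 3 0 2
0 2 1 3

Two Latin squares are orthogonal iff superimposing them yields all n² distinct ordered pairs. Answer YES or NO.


Form the n² = 16 superimposed pairs (L1[i][j], L2[i][j]), row by row (rows and columns indexed from 0):
row 0: (3,3) (2,1) (1,2) (0,0)
row 1: (1,2) (0,0) (3,3) (2,1)
row 2: (2,1) (3,3) (0,0) (1,2)
row 3: (0,0) (1,2) (2,1) (3,3)
Orthogonality requires all 16 pairs distinct.
But the pair (1,2) repeats: cell (0,2) has L1 = 1, L2 = 2, and cell (1,0) has L1 = 1, L2 = 2.
A repeated pair means some other pair never occurs (only 4 distinct pairs out of 16), so the squares are not orthogonal.
Conclusion: NO.

NO


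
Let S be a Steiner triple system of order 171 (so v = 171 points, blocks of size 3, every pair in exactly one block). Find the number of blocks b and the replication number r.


An STS(v) is a 2-(v, 3, 1) BIBD: block size k = 3, λ = 1.
Replication: r(k − 1) = λ(v − 1) ⇒ r·2 = 171 − 1 = 170 ⇒ r = 85.
Block count: b = v(v − 1)/6 = 171·170/6 = 29070/6 = 4845.
(Check via bk = vr: 4845·3 = 14535 = 171·85 = 14535 ✓.)

r = 85, b = 4845.


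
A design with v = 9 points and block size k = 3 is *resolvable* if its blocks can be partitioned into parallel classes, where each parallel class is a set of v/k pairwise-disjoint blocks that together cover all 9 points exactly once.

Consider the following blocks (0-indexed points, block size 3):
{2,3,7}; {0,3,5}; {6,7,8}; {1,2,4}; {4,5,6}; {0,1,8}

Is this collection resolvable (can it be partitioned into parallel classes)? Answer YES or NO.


v = 9, block size k = 3, number of blocks = 6.
For resolvability, blocks must partition into parallel classes of size v/k = 3.
Total blocks must therefore be a multiple of 3: 6 = 3·2 + 0 ⇒ divisible ✓.
Greedy packing gives 2 candidate class(es). Each should be a full parallel class (size 3, covers all 9 points).
  Class 1 (3 blocks): {2,3,7}; {4,5,6}; {0,1,8}. Points covered: [0, 1, 2, 3, 4, 5, 6, 7, 8].
  Class 2 (3 blocks): {0,3,5}; {6,7,8}; {1,2,4}. Points covered: [0, 1, 2, 3, 4, 5, 6, 7, 8].
All classes full (size 3)? YES. All classes cover every point? YES.
Resolvable? YES.

YES


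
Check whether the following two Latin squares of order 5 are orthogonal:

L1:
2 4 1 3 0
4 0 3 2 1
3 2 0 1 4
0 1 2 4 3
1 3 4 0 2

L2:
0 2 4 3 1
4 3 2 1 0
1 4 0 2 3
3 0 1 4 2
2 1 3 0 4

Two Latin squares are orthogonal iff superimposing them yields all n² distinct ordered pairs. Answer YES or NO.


Form the n² = 25 superimposed pairs (L1[i][j], L2[i][j]), row by row (rows and columns indexed from 0):
row 0: (2,0) (4,2) (1,4) (3,3) (0,1)
row 1: (4,4) (0,3) (3,2) (2,1) (1,0)
row 2: (3,1) (2,4) (0,0) (1,2) (4,3)
row 3: (0,3) (1,0) (2,1) (4,4) (3,2)
row 4: (1,2) (3,1) (4,3) (0,0) (2,4)
Orthogonality requires all 25 pairs distinct.
But the pair (0,3) repeats: cell (1,1) has L1 = 0, L2 = 3, and cell (3,0) has L1 = 0, L2 = 3.
A repeated pair means some other pair never occurs (only 15 distinct pairs out of 25), so the squares are not orthogonal.
Conclusion: NO.

NO


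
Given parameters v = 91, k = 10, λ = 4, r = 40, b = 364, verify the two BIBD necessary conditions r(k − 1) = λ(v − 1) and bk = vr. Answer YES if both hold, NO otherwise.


Condition (i): r(k − 1) = 40·9 = 360; λ(v − 1) = 4·90 = 360. Match? YES.
Condition (ii): bk = 364·10 = 3640; vr = 91·40 = 3640. Match? YES.
Both conditions hold? YES.

YES


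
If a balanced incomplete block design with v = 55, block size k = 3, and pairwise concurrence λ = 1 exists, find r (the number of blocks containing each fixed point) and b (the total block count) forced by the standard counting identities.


Any 2-(v, k, λ) BIBD satisfies two necessary conditions:
  (i)  Each point sits in r blocks, and counting incidences through any fixed point gives r(k − 1) = λ(v − 1), so r = λ(v − 1)/(k − 1).
  (ii) Total incidences bk = vr, so b = vr/k.
Step 1: r = λ(v − 1)/(k − 1) = 1·(55 − 1)/(3 − 1) = 1·54/2 = 54/2 = 27.
Step 2: b = vr/k = 55·27/3 = 1485/3 = 495.
Check integrality: r = 27 ∈ Z ✓, b = 495 ∈ Z ✓.
(These identities are necessary conditions: they determine r and b for any design with these parameters, but do not by themselves prove that one exists.)

r = 27, b = 495.


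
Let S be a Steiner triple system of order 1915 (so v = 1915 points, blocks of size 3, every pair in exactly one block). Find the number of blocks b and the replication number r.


An STS(v) is a 2-(v, 3, 1) BIBD: block size k = 3, λ = 1.
Replication: r(k − 1) = λ(v − 1) ⇒ r·2 = 1915 − 1 = 1914 ⇒ r = 957.
Block count: b = v(v − 1)/6 = 1915·1914/6 = 3665310/6 = 610885.
(Check via bk = vr: 610885·3 = 1832655 = 1915·957 = 1832655 ✓.)

r = 957, b = 610885.


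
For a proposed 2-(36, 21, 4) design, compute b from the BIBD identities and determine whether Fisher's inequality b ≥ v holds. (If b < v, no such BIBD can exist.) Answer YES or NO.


b = λv(v − 1)/(k(k − 1)) = 4·36·35/(21·20) = 5040/420 = 12.
Compare with v = 36: b < v, so Fisher's inequality fails.

NO


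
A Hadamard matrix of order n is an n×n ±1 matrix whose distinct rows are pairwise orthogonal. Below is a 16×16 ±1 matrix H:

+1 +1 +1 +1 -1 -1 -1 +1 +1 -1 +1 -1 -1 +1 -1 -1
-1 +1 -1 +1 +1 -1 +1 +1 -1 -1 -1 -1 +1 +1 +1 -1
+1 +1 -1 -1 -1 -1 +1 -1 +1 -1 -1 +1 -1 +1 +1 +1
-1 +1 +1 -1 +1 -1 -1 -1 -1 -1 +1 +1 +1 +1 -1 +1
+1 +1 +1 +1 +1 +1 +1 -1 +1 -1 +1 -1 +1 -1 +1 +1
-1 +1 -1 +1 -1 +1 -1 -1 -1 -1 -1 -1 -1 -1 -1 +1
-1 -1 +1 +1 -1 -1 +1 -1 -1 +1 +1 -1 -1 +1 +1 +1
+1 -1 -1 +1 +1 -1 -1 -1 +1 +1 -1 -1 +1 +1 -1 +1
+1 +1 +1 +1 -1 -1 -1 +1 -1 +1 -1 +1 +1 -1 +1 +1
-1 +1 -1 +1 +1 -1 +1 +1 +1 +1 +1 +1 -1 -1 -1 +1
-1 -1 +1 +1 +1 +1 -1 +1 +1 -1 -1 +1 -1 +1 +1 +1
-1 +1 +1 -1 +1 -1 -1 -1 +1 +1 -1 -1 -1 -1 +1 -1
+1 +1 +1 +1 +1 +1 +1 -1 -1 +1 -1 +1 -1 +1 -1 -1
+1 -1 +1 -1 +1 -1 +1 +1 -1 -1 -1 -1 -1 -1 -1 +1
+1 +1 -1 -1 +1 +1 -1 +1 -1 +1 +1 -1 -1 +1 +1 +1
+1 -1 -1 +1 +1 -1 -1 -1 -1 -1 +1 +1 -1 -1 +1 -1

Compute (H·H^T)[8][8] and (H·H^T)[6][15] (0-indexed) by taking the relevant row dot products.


Row 6 of H: [-1, -1, 1, 1, -1, -1, 1, -1, -1, 1, 1, -1, -1, 1, 1, 1].
Row 8 of H: [1, 1, 1, 1, -1, -1, -1, 1, -1, 1, -1, 1, 1, -1, 1, 1].
Row 15 of H: [1, -1, -1, 1, 1, -1, -1, -1, -1, -1, 1, 1, -1, -1, 1, -1].
(H·H^T)[8][8] = Σ_j H[8][j]·H[8][j] = (1)² + (1)² + (1)² + (1)² + (-1)² + (-1)² + (-1)² + (1)² + (-1)² + (1)² + (-1)² + (1)² + (1)² + (-1)² + (1)² + (1)² = 1 + 1 + 1 + 1 + 1 + 1 + 1 + 1 + 1 + 1 + 1 + 1 + 1 + 1 + 1 + 1 = 16.
(H·H^T)[6][15] = Σ_j H[6][j]·H[15][j] = (-1)·(1) + (-1)·(-1) + (1)·(-1) + (1)·(1) + (-1)·(1) + (-1)·(-1) + (1)·(-1) + (-1)·(-1) + (-1)·(-1) + (1)·(-1) + (1)·(1) + (-1)·(1) + (-1)·(-1) + (1)·(-1) + (1)·(1) + (1)·(-1) = -1 + 1 + -1 + 1 + -1 + 1 + -1 + 1 + 1 + -1 + 1 + -1 + 1 + -1 + 1 + -1 = 0.
So rows 6 and 15 are orthogonal; the diagonal entry equals n = 16.

(8,8) entry = 16; (6,15) entry = 0.


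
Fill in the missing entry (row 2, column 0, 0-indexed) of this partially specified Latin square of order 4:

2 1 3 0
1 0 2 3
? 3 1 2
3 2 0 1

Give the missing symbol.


Row 2 contains symbols [1, 2, 3] — missing [0].
Column 0 contains symbols [1, 2, 3] — missing [0].
The missing symbol must appear in both missing sets; intersection = [0].
Therefore the hidden value is 0.

Missing value = 0.


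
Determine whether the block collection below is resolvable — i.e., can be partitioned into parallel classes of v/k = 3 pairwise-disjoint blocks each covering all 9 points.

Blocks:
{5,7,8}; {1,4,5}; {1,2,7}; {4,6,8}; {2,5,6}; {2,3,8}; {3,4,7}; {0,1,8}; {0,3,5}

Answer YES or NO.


v = 9, block size k = 3, number of blocks = 9.
For resolvability, blocks must partition into parallel classes of size v/k = 3.
Total blocks must therefore be a multiple of 3: 9 = 3·3 + 0 ⇒ divisible ✓.
Consider block {5,7,8}. It intersects every other block in the collection, so no parallel class of size 3 can contain it.
Since every block must belong to some parallel class in a resolution, the collection cannot be partitioned into parallel classes.
Resolvable? NO.

NO


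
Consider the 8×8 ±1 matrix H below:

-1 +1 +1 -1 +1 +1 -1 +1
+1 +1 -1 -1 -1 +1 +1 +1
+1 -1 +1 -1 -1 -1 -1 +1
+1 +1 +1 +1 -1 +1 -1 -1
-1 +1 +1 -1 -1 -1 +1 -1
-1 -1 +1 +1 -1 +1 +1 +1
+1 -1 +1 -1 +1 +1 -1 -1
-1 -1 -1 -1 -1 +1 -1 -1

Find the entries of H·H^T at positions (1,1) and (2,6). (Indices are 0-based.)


Row 1 of H: [1, 1, -1, -1, -1, 1, 1, 1].
Row 2 of H: [1, -1, 1, -1, -1, -1, -1, 1].
Row 6 of H: [1, -1, 1, -1, 1, 1, -1, -1].
(H·H^T)[1][1] = Σ_j H[1][j]·H[1][j] = (1)² + (1)² + (-1)² + (-1)² + (-1)² + (1)² + (1)² + (1)² = 1 + 1 + 1 + 1 + 1 + 1 + 1 + 1 = 8.
(H·H^T)[2][6] = Σ_j H[2][j]·H[6][j] = (1)·(1) + (-1)·(-1) + (1)·(1) + (-1)·(-1) + (-1)·(1) + (-1)·(1) + (-1)·(-1) + (1)·(-1) = 1 + 1 + 1 + 1 + -1 + -1 + 1 + -1 = 2.
Rows 2 and 6 are not orthogonal (dot product = 2 ≠ 0), so H is not a Hadamard matrix.

(1,1) entry = 8; (2,6) entry = 2.


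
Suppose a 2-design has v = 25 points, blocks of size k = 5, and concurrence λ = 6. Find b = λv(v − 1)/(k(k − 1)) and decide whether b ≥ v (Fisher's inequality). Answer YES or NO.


r = λ(v − 1)/(k − 1) = 6·24/4 = 36.
b = vr/k = 25·36/5 = 180.
Fisher's inequality: b ≥ v ⇔ 180 ≥ 25? YES.

YES


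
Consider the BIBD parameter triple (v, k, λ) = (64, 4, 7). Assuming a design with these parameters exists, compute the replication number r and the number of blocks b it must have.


Any 2-(v, k, λ) BIBD satisfies two necessary conditions:
  (i)  Each point sits in r blocks, and counting incidences through any fixed point gives r(k − 1) = λ(v − 1), so r = λ(v − 1)/(k − 1).
  (ii) Total incidences bk = vr, so b = vr/k.
Step 1: r = λ(v − 1)/(k − 1) = 7·(64 − 1)/(4 − 1) = 7·63/3 = 441/3 = 147.
Step 2: b = vr/k = 64·147/4 = 9408/4 = 2352.
Check integrality: r = 147 ∈ Z ✓, b = 2352 ∈ Z ✓.
(These identities are necessary conditions: they determine r and b for any design with these parameters, but do not by themselves prove that one exists.)

r = 147, b = 2352.


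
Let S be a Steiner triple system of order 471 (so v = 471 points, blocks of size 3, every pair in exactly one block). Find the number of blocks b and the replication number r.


An STS(v) is a 2-(v, 3, 1) BIBD: block size k = 3, λ = 1.
Replication: r(k − 1) = λ(v − 1) ⇒ r·2 = 471 − 1 = 470 ⇒ r = 235.
Block count: b = v(v − 1)/6 = 471·470/6 = 221370/6 = 36895.
(Check via bk = vr: 36895·3 = 110685 = 471·235 = 110685 ✓.)

r = 235, b = 36895.


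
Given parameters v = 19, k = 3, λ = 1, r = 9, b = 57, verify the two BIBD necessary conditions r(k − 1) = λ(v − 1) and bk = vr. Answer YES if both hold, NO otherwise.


Condition (i): r(k − 1) = 9·2 = 18; λ(v − 1) = 1·18 = 18. Match? YES.
Condition (ii): bk = 57·3 = 171; vr = 19·9 = 171. Match? YES.
Both conditions hold? YES.

YES


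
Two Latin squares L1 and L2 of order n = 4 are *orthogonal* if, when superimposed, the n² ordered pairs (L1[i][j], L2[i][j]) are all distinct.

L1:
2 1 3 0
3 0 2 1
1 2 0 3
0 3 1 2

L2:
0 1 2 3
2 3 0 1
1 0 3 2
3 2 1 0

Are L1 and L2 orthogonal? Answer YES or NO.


Form the n² = 16 superimposed pairs (L1[i][j], L2[i][j]), row by row (rows and columns indexed from 0):
row 0: (2,0) (1,1) (3,2) (0,3)
row 1: (3,2) (0,3) (2,0) (1,1)
row 2: (1,1) (2,0) (0,3) (3,2)
row 3: (0,3) (3,2) (1,1) (2,0)
Orthogonality requires all 16 pairs distinct.
But the pair (3,2) repeats: cell (0,2) has L1 = 3, L2 = 2, and cell (1,0) has L1 = 3, L2 = 2.
A repeated pair means some other pair never occurs (only 4 distinct pairs out of 16), so the squares are not orthogonal.
Conclusion: NO.

NO


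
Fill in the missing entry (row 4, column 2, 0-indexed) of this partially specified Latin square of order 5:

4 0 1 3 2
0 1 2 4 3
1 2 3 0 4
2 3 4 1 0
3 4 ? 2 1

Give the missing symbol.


Row 4 contains symbols [1, 2, 3, 4] — missing [0].
Column 2 contains symbols [1, 2, 3, 4] — missing [0].
The missing symbol must appear in both missing sets; intersection = [0].
Therefore the hidden value is 0.

Missing value = 0.


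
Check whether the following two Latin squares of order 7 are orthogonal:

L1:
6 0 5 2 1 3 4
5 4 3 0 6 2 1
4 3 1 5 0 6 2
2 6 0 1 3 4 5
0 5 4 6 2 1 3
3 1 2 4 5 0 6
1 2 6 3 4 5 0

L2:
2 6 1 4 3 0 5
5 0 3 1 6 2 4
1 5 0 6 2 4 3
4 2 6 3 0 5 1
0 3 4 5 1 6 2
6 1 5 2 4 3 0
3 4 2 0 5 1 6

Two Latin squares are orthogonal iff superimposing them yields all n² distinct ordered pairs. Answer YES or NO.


Form the n² = 49 superimposed pairs (L1[i][j], L2[i][j]), row by row (rows and columns indexed from 0):
row 0: (6,2) (0,6) (5,1) (2,4) (1,3) (3,0) (4,5)
row 1: (5,5) (4,0) (3,3) (0,1) (6,6) (2,2) (1,4)
row 2: (4,1) (3,5) (1,0) (5,6) (0,2) (6,4) (2,3)
row 3: (2,4) (6,2) (0,6) (1,3) (3,0) (4,5) (5,1)
row 4: (0,0) (5,3) (4,4) (6,5) (2,1) (1,6) (3,2)
row 5: (3,6) (1,1) (2,5) (4,2) (5,4) (0,3) (6,0)
row 6: (1,3) (2,4) (6,2) (3,0) (4,5) (5,1) (0,6)
Orthogonality requires all 49 pairs distinct.
But the pair (2,4) repeats: cell (0,3) has L1 = 2, L2 = 4, and cell (3,0) has L1 = 2, L2 = 4.
A repeated pair means some other pair never occurs (only 35 distinct pairs out of 49), so the squares are not orthogonal.
Conclusion: NO.

NO


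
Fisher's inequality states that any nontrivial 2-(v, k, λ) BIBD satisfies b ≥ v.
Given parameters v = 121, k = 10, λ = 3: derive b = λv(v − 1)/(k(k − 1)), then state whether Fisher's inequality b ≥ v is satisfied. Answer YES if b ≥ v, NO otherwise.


b = λv(v − 1)/(k(k − 1)) = 3·121·120/(10·9) = 43560/90 = 484.
Compare with v = 121: b ≥ v, so Fisher's inequality holds.

YES


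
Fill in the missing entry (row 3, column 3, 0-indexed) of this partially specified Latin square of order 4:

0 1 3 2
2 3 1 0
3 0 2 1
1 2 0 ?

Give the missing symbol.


Row 3 contains symbols [0, 1, 2] — missing [3].
Column 3 contains symbols [0, 1, 2] — missing [3].
The missing symbol must appear in both missing sets; intersection = [3].
Therefore the hidden value is 3.

Missing value = 3.


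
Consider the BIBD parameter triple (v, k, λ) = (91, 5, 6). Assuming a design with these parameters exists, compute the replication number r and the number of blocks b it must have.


Any 2-(v, k, λ) BIBD satisfies two necessary conditions:
  (i)  Each point sits in r blocks, and counting incidences through any fixed point gives r(k − 1) = λ(v − 1), so r = λ(v − 1)/(k − 1).
  (ii) Total incidences bk = vr, so b = vr/k.
Step 1: r = λ(v − 1)/(k − 1) = 6·(91 − 1)/(5 − 1) = 6·90/4 = 540/4 = 135.
Step 2: b = vr/k = 91·135/5 = 12285/5 = 2457.
Check integrality: r = 135 ∈ Z ✓, b = 2457 ∈ Z ✓.
(These identities are necessary conditions: they determine r and b for any design with these parameters, but do not by themselves prove that one exists.)

r = 135, b = 2457.


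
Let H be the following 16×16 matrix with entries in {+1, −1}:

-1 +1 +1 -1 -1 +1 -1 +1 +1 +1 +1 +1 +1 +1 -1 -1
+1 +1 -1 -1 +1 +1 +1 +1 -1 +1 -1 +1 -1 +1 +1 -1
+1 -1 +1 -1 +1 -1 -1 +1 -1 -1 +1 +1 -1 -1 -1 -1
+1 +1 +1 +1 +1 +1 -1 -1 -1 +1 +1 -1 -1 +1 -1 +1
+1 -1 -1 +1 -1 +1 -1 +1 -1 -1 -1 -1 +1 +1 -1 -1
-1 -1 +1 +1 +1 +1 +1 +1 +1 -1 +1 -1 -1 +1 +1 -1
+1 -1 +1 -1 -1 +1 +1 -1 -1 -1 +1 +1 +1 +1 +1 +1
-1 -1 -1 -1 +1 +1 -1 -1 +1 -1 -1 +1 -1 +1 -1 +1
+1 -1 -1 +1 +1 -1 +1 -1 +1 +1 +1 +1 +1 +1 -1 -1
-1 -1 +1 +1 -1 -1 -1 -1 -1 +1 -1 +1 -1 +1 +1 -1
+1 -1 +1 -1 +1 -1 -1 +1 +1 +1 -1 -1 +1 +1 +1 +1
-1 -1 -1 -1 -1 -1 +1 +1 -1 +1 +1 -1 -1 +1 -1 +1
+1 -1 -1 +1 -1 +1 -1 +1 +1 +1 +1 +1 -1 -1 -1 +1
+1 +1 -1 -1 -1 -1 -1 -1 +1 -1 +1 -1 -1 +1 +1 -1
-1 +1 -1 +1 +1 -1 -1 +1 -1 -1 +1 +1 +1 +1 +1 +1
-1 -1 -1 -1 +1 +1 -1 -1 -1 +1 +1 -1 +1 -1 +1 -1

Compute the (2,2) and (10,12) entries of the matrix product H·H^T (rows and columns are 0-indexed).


Row 2 of H: [1, -1, 1, -1, 1, -1, -1, 1, -1, -1, 1, 1, -1, -1, -1, -1].
Row 10 of H: [1, -1, 1, -1, 1, -1, -1, 1, 1, 1, -1, -1, 1, 1, 1, 1].
Row 12 of H: [1, -1, -1, 1, -1, 1, -1, 1, 1, 1, 1, 1, -1, -1, -1, 1].
(H·H^T)[2][2] = Σ_j H[2][j]·H[2][j] = (1)² + (-1)² + (1)² + (-1)² + (1)² + (-1)² + (-1)² + (1)² + (-1)² + (-1)² + (1)² + (1)² + (-1)² + (-1)² + (-1)² + (-1)² = 1 + 1 + 1 + 1 + 1 + 1 + 1 + 1 + 1 + 1 + 1 + 1 + 1 + 1 + 1 + 1 = 16.
(H·H^T)[10][12] = Σ_j H[10][j]·H[12][j] = (1)·(1) + (-1)·(-1) + (1)·(-1) + (-1)·(1) + (1)·(-1) + (-1)·(1) + (-1)·(-1) + (1)·(1) + (1)·(1) + (1)·(1) + (-1)·(1) + (-1)·(1) + (1)·(-1) + (1)·(-1) + (1)·(-1) + (1)·(1) = 1 + 1 + -1 + -1 + -1 + -1 + 1 + 1 + 1 + 1 + -1 + -1 + -1 + -1 + -1 + 1 = -2.
Rows 10 and 12 are not orthogonal (dot product = -2 ≠ 0), so H is not a Hadamard matrix.

(2,2) entry = 16; (10,12) entry = -2.


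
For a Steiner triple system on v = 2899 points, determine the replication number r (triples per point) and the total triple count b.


An STS(v) is a 2-(v, 3, 1) BIBD: block size k = 3, λ = 1.
Replication: r(k − 1) = λ(v − 1) ⇒ r·2 = 2899 − 1 = 2898 ⇒ r = 1449.
Block count: b = v(v − 1)/6 = 2899·2898/6 = 8401302/6 = 1400217.
(Check via bk = vr: 1400217·3 = 4200651 = 2899·1449 = 4200651 ✓.)

r = 1449, b = 1400217.


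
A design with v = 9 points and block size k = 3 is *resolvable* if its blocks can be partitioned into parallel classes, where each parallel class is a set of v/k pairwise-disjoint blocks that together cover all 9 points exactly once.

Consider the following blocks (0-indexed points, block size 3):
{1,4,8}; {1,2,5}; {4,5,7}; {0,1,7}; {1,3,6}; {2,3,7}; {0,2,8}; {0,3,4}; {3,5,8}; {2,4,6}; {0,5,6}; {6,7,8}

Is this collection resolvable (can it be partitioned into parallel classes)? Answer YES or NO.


v = 9, block size k = 3, number of blocks = 12.
For resolvability, blocks must partition into parallel classes of size v/k = 3.
Total blocks must therefore be a multiple of 3: 12 = 3·4 + 0 ⇒ divisible ✓.
Greedy packing gives 4 candidate class(es). Each should be a full parallel class (size 3, covers all 9 points).
  Class 1 (3 blocks): {1,4,8}; {2,3,7}; {0,5,6}. Points covered: [0, 1, 2, 3, 4, 5, 6, 7, 8].
  Class 2 (3 blocks): {1,2,5}; {0,3,4}; {6,7,8}. Points covered: [0, 1, 2, 3, 4, 5, 6, 7, 8].
  Class 3 (3 blocks): {4,5,7}; {1,3,6}; {0,2,8}. Points covered: [0, 1, 2, 3, 4, 5, 6, 7, 8].
  Class 4 (3 blocks): {0,1,7}; {3,5,8}; {2,4,6}. Points covered: [0, 1, 2, 3, 4, 5, 6, 7, 8].
All classes full (size 3)? YES. All classes cover every point? YES.
Resolvable? YES.

YES


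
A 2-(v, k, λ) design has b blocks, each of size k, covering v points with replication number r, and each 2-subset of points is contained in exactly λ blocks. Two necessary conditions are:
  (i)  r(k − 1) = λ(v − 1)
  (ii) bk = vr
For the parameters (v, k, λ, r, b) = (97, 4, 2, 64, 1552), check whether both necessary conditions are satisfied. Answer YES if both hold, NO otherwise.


Condition (i): r(k − 1) = 64·3 = 192; λ(v − 1) = 2·96 = 192. Match? YES.
Condition (ii): bk = 1552·4 = 6208; vr = 97·64 = 6208. Match? YES.
Both conditions hold? YES.

YES


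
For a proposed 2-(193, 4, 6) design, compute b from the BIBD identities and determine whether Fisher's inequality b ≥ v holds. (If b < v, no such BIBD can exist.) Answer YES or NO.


b = λv(v − 1)/(k(k − 1)) = 6·193·192/(4·3) = 222336/12 = 18528.
Compare with v = 193: b ≥ v, so Fisher's inequality holds.

YES


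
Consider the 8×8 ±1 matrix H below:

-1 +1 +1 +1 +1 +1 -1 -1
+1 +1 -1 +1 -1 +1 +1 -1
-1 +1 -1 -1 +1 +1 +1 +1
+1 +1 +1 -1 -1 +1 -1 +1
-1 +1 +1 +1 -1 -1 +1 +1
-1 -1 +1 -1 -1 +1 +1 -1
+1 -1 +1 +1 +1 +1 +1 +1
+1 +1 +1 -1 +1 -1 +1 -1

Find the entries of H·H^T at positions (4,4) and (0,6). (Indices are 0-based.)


Row 0 of H: [-1, 1, 1, 1, 1, 1, -1, -1].
Row 4 of H: [-1, 1, 1, 1, -1, -1, 1, 1].
Row 6 of H: [1, -1, 1, 1, 1, 1, 1, 1].
(H·H^T)[4][4] = Σ_j H[4][j]·H[4][j] = (-1)² + (1)² + (1)² + (1)² + (-1)² + (-1)² + (1)² + (1)² = 1 + 1 + 1 + 1 + 1 + 1 + 1 + 1 = 8.
(H·H^T)[0][6] = Σ_j H[0][j]·H[6][j] = (-1)·(1) + (1)·(-1) + (1)·(1) + (1)·(1) + (1)·(1) + (1)·(1) + (-1)·(1) + (-1)·(1) = -1 + -1 + 1 + 1 + 1 + 1 + -1 + -1 = 0.
So rows 0 and 6 are orthogonal; the diagonal entry equals n = 8.

(4,4) entry = 8; (0,6) entry = 0.


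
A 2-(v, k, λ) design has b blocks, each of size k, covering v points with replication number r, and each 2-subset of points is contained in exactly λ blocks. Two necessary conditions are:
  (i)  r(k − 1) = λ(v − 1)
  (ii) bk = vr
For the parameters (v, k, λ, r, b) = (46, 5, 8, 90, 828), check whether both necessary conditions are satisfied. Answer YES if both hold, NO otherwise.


Condition (i): r(k − 1) = 90·4 = 360; λ(v − 1) = 8·45 = 360. Match? YES.
Condition (ii): bk = 828·5 = 4140; vr = 46·90 = 4140. Match? YES.
Both conditions hold? YES.

YES


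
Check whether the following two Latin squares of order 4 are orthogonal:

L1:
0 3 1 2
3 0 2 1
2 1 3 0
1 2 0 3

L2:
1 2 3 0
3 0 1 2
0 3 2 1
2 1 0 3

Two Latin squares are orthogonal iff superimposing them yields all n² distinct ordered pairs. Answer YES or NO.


Form the n² = 16 superimposed pairs (L1[i][j], L2[i][j]), row by row (rows and columns indexed from 0):
row 0: (0,1) (3,2) (1,3) (2,0)
row 1: (3,3) (0,0) (2,1) (1,2)
row 2: (2,0) (1,3) (3,2) (0,1)
row 3: (1,2) (2,1) (0,0) (3,3)
Orthogonality requires all 16 pairs distinct.
But the pair (2,0) repeats: cell (0,3) has L1 = 2, L2 = 0, and cell (2,0) has L1 = 2, L2 = 0.
A repeated pair means some other pair never occurs (only 8 distinct pairs out of 16), so the squares are not orthogonal.
Conclusion: NO.

NO


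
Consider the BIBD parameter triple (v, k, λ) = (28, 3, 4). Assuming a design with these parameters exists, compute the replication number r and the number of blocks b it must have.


Any 2-(v, k, λ) BIBD satisfies two necessary conditions:
  (i)  Each point sits in r blocks, and counting incidences through any fixed point gives r(k − 1) = λ(v − 1), so r = λ(v − 1)/(k − 1).
  (ii) Total incidences bk = vr, so b = vr/k.
Step 1: r = λ(v − 1)/(k − 1) = 4·(28 − 1)/(3 − 1) = 4·27/2 = 108/2 = 54.
Step 2: b = vr/k = 28·54/3 = 1512/3 = 504.
Check integrality: r = 54 ∈ Z ✓, b = 504 ∈ Z ✓.
(These identities are necessary conditions: they determine r and b for any design with these parameters, but do not by themselves prove that one exists.)

r = 54, b = 504.


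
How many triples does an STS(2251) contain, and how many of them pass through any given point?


An STS(v) is a 2-(v, 3, 1) BIBD: block size k = 3, λ = 1.
Replication: r(k − 1) = λ(v − 1) ⇒ r·2 = 2251 − 1 = 2250 ⇒ r = 1125.
Block count: b = v(v − 1)/6 = 2251·2250/6 = 5064750/6 = 844125.
(Check via bk = vr: 844125·3 = 2532375 = 2251·1125 = 2532375 ✓.)

r = 1125, b = 844125.


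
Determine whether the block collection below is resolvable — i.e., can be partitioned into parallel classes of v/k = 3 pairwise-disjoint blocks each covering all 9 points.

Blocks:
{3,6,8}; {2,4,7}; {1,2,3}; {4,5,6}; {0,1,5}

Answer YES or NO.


v = 9, block size k = 3, number of blocks = 5.
For resolvability, blocks must partition into parallel classes of size v/k = 3.
Total blocks must therefore be a multiple of 3: 5 = 3·1 + 2 ⇒ not divisible ✗.
Resolvable? NO.

NO


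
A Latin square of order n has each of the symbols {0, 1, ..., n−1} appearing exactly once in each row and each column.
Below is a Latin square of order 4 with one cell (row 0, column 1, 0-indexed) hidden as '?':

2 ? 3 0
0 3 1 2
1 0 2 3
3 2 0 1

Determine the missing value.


Row 0 contains symbols [0, 2, 3] — missing [1].
Column 1 contains symbols [0, 2, 3] — missing [1].
The missing symbol must appear in both missing sets; intersection = [1].
Therefore the hidden value is 1.

Missing value = 1.


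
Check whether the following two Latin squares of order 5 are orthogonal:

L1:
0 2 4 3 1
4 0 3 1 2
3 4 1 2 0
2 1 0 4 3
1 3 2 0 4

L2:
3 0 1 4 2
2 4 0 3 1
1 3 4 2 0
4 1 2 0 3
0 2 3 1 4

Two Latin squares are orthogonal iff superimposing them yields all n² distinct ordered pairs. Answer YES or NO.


Form the n² = 25 superimposed pairs (L1[i][j], L2[i][j]), row by row (rows and columns indexed from 0):
row 0: (0,3) (2,0) (4,1) (3,4) (1,2)
row 1: (4,2) (0,4) (3,0) (1,3) (2,1)
row 2: (3,1) (4,3) (1,4) (2,2) (0,0)
row 3: (2,4) (1,1) (0,2) (4,0) (3,3)
row 4: (1,0) (3,2) (2,3) (0,1) (4,4)
Orthogonality requires all 25 pairs distinct.
Check by first coordinate: for each symbol s of L1, list the L2 entries in the n cells where L1 = s; they must all differ.
  L1 = 0: L2 entries (in reading order) 3, 4, 0, 2, 1 — all 5 distinct ✓
  L1 = 1: L2 entries (in reading order) 2, 3, 4, 1, 0 — all 5 distinct ✓
  L1 = 2: L2 entries (in reading order) 0, 1, 2, 4, 3 — all 5 distinct ✓
  L1 = 3: L2 entries (in reading order) 4, 0, 1, 3, 2 — all 5 distinct ✓
  L1 = 4: L2 entries (in reading order) 1, 2, 3, 0, 4 — all 5 distinct ✓
Every symbol of L1 meets every symbol of L2 exactly once, so all 25 pairs are distinct (25 of 25).
Conclusion: YES.

YES


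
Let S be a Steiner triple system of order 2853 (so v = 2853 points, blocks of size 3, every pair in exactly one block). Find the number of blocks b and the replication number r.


An STS(v) is a 2-(v, 3, 1) BIBD: block size k = 3, λ = 1.
Replication: r(k − 1) = λ(v − 1) ⇒ r·2 = 2853 − 1 = 2852 ⇒ r = 1426.
Block count: bk = vr ⇒ b·3 = 2853·1426 = 4068378 ⇒ b = 1356126.

r = 1426, b = 1356126.


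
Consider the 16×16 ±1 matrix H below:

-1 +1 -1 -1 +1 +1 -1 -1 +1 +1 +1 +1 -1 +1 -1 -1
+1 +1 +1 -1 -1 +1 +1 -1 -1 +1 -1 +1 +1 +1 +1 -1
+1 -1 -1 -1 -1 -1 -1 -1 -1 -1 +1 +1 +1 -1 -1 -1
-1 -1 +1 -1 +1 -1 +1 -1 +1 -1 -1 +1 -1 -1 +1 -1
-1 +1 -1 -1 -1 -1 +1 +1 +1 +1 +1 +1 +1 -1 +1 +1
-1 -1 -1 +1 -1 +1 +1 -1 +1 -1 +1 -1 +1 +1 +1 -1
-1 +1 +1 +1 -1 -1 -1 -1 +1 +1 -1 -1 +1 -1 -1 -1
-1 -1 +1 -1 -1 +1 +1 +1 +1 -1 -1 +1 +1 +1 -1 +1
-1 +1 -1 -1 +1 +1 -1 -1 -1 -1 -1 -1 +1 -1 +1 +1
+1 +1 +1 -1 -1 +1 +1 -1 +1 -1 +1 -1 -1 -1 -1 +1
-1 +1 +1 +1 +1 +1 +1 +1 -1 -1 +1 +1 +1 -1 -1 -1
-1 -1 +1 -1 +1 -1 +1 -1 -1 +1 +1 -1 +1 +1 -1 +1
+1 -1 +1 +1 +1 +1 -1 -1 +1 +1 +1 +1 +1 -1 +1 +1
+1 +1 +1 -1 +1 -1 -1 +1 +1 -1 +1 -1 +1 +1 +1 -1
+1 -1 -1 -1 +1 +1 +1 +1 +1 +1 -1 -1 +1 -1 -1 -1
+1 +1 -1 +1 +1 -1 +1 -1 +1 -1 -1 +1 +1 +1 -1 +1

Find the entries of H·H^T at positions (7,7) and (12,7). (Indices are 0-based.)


Row 7 of H: [-1, -1, 1, -1, -1, 1, 1, 1, 1, -1, -1, 1, 1, 1, -1, 1].
Row 12 of H: [1, -1, 1, 1, 1, 1, -1, -1, 1, 1, 1, 1, 1, -1, 1, 1].
(H·H^T)[7][7] = Σ_j H[7][j]·H[7][j] = (-1)² + (-1)² + (1)² + (-1)² + (-1)² + (1)² + (1)² + (1)² + (1)² + (-1)² + (-1)² + (1)² + (1)² + (1)² + (-1)² + (1)² = 1 + 1 + 1 + 1 + 1 + 1 + 1 + 1 + 1 + 1 + 1 + 1 + 1 + 1 + 1 + 1 = 16.
(H·H^T)[12][7] = Σ_j H[12][j]·H[7][j] = (1)·(-1) + (-1)·(-1) + (1)·(1) + (1)·(-1) + (1)·(-1) + (1)·(1) + (-1)·(1) + (-1)·(1) + (1)·(1) + (1)·(-1) + (1)·(-1) + (1)·(1) + (1)·(1) + (-1)·(1) + (1)·(-1) + (1)·(1) = -1 + 1 + 1 + -1 + -1 + 1 + -1 + -1 + 1 + -1 + -1 + 1 + 1 + -1 + -1 + 1 = -2.
Rows 12 and 7 are not orthogonal (dot product = -2 ≠ 0), so H is not a Hadamard matrix.

(7,7) entry = 16; (12,7) entry = -2.


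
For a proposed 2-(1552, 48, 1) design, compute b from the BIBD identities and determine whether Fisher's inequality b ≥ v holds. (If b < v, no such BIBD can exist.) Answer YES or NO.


b = λv(v − 1)/(k(k − 1)) = 1·1552·1551/(48·47) = 2407152/2256 = 1067.
Compare with v = 1552: b < v, so Fisher's inequality fails.

NO


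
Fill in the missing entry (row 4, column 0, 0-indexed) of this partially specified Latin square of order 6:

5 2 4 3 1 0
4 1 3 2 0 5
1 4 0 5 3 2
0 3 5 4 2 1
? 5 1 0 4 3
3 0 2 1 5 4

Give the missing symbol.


Row 4 contains symbols [0, 1, 3, 4, 5] — missing [2].
Column 0 contains symbols [0, 1, 3, 4, 5] — missing [2].
The missing symbol must appear in both missing sets; intersection = [2].
Therefore the hidden value is 2.

Missing value = 2.


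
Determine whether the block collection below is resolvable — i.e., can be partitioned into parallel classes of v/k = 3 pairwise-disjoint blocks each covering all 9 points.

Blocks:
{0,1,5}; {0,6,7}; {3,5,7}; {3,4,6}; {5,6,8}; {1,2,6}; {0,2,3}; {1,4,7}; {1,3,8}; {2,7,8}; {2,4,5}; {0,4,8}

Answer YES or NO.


v = 9, block size k = 3, number of blocks = 12.
For resolvability, blocks must partition into parallel classes of size v/k = 3.
Total blocks must therefore be a multiple of 3: 12 = 3·4 + 0 ⇒ divisible ✓.
Greedy packing gives 4 candidate class(es). Each should be a full parallel class (size 3, covers all 9 points).
  Class 1 (3 blocks): {0,1,5}; {3,4,6}; {2,7,8}. Points covered: [0, 1, 2, 3, 4, 5, 6, 7, 8].
  Class 2 (3 blocks): {0,6,7}; {1,3,8}; {2,4,5}. Points covered: [0, 1, 2, 3, 4, 5, 6, 7, 8].
  Class 3 (3 blocks): {3,5,7}; {1,2,6}; {0,4,8}. Points covered: [0, 1, 2, 3, 4, 5, 6, 7, 8].
  Class 4 (3 blocks): {5,6,8}; {0,2,3}; {1,4,7}. Points covered: [0, 1, 2, 3, 4, 5, 6, 7, 8].
All classes full (size 3)? YES. All classes cover every point? YES.
Resolvable? YES.

YES


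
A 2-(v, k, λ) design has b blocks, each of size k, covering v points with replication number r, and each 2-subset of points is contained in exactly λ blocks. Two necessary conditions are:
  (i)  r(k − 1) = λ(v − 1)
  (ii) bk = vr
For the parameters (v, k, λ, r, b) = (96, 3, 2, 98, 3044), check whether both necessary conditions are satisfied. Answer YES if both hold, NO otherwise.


Condition (i): r(k − 1) = 98·2 = 196; λ(v − 1) = 2·95 = 190. Match? NO.
Condition (ii): bk = 3044·3 = 9132; vr = 96·98 = 9408. Match? NO.
Both conditions hold? NO.

NO


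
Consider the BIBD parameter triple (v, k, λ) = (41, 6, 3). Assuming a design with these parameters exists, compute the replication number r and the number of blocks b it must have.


Any 2-(v, k, λ) BIBD satisfies two necessary conditions:
  (i)  Each point sits in r blocks, and counting incidences through any fixed point gives r(k − 1) = λ(v − 1), so r = λ(v − 1)/(k − 1).
  (ii) Total incidences bk = vr, so b = vr/k.
Step 1: r = λ(v − 1)/(k − 1) = 3·(41 − 1)/(6 − 1) = 3·40/5 = 120/5 = 24.
Step 2: b = vr/k = 41·24/6 = 984/6 = 164.
Check integrality: r = 24 ∈ Z ✓, b = 164 ∈ Z ✓.
(These identities are necessary conditions: they determine r and b for any design with these parameters, but do not by themselves prove that one exists.)

r = 24, b = 164.


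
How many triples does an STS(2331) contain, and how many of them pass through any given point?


An STS(v) is a 2-(v, 3, 1) BIBD: block size k = 3, λ = 1.
Replication: r(k − 1) = λ(v − 1) ⇒ r·2 = 2331 − 1 = 2330 ⇒ r = 1165.
Block count: b = v(v − 1)/6 = 2331·2330/6 = 5431230/6 = 905205.
(Check via bk = vr: 905205·3 = 2715615 = 2331·1165 = 2715615 ✓.)

r = 1165, b = 905205.


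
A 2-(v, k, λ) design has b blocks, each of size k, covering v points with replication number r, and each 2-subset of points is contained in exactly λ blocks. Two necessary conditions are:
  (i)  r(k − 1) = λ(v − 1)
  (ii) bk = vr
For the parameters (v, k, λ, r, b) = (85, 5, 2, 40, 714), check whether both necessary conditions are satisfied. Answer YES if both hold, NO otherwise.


Condition (i): r(k − 1) = 40·4 = 160; λ(v − 1) = 2·84 = 168. Match? NO.
Condition (ii): bk = 714·5 = 3570; vr = 85·40 = 3400. Match? NO.
Both conditions hold? NO.

NO


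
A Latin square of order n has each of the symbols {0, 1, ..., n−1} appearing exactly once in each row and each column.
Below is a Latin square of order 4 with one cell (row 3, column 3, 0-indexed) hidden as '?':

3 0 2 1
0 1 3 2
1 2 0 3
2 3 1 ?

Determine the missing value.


Row 3 contains symbols [1, 2, 3] — missing [0].
Column 3 contains symbols [1, 2, 3] — missing [0].
The missing symbol must appear in both missing sets; intersection = [0].
Therefore the hidden value is 0.

Missing value = 0.


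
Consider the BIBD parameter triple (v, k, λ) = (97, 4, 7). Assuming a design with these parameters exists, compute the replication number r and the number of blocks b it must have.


Any 2-(v, k, λ) BIBD satisfies two necessary conditions:
  (i)  Each point sits in r blocks, and counting incidences through any fixed point gives r(k − 1) = λ(v − 1), so r = λ(v − 1)/(k − 1).
  (ii) Total incidences bk = vr, so b = vr/k.
Step 1: r = λ(v − 1)/(k − 1) = 7·(97 − 1)/(4 − 1) = 7·96/3 = 672/3 = 224.
Step 2: b = vr/k = 97·224/4 = 21728/4 = 5432.
Check integrality: r = 224 ∈ Z ✓, b = 5432 ∈ Z ✓.
(These identities are necessary conditions: they determine r and b for any design with these parameters, but do not by themselves prove that one exists.)

r = 224, b = 5432.


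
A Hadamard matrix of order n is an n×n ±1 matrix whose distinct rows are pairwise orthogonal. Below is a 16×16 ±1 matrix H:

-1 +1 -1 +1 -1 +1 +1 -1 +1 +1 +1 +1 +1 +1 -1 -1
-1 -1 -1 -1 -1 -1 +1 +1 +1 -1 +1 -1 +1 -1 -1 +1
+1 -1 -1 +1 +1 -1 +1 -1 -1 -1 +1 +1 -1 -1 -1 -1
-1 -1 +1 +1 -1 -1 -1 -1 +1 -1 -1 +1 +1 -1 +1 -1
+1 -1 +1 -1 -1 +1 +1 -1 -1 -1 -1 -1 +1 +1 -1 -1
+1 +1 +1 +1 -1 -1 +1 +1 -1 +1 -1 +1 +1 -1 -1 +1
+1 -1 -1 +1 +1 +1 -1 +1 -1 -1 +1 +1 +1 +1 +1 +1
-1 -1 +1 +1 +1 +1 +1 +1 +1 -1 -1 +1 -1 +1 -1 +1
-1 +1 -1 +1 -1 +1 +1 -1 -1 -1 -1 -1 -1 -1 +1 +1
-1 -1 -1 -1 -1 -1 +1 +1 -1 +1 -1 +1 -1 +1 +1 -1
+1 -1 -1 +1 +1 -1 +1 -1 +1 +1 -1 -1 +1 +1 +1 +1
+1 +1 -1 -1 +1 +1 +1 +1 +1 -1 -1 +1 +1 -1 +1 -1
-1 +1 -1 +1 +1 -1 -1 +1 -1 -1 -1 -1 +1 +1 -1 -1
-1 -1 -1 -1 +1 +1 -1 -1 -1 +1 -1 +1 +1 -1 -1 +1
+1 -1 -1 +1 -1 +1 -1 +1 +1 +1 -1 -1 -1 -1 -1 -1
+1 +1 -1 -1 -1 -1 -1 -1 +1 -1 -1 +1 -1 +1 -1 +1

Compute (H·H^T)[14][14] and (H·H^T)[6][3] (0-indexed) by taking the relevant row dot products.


Row 3 of H: [-1, -1, 1, 1, -1, -1, -1, -1, 1, -1, -1, 1, 1, -1, 1, -1].
Row 6 of H: [1, -1, -1, 1, 1, 1, -1, 1, -1, -1, 1, 1, 1, 1, 1, 1].
Row 14 of H: [1, -1, -1, 1, -1, 1, -1, 1, 1, 1, -1, -1, -1, -1, -1, -1].
(H·H^T)[14][14] = Σ_j H[14][j]·H[14][j] = (1)² + (-1)² + (-1)² + (1)² + (-1)² + (1)² + (-1)² + (1)² + (1)² + (1)² + (-1)² + (-1)² + (-1)² + (-1)² + (-1)² + (-1)² = 1 + 1 + 1 + 1 + 1 + 1 + 1 + 1 + 1 + 1 + 1 + 1 + 1 + 1 + 1 + 1 = 16.
(H·H^T)[6][3] = Σ_j H[6][j]·H[3][j] = (1)·(-1) + (-1)·(-1) + (-1)·(1) + (1)·(1) + (1)·(-1) + (1)·(-1) + (-1)·(-1) + (1)·(-1) + (-1)·(1) + (-1)·(-1) + (1)·(-1) + (1)·(1) + (1)·(1) + (1)·(-1) + (1)·(1) + (1)·(-1) = -1 + 1 + -1 + 1 + -1 + -1 + 1 + -1 + -1 + 1 + -1 + 1 + 1 + -1 + 1 + -1 = -2.
Rows 6 and 3 are not orthogonal (dot product = -2 ≠ 0), so H is not a Hadamard matrix.

(14,14) entry = 16; (6,3) entry = -2.


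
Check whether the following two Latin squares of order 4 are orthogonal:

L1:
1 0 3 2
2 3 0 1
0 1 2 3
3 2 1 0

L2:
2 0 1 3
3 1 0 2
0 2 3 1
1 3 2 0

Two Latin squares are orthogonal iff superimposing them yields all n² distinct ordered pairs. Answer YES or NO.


Form the n² = 16 superimposed pairs (L1[i][j], L2[i][j]), row by row (rows and columns indexed from 0):
row 0: (1,2) (0,0) (3,1) (2,3)
row 1: (2,3) (3,1) (0,0) (1,2)
row 2: (0,0) (1,2) (2,3) (3,1)
row 3: (3,1) (2,3) (1,2) (0,0)
Orthogonality requires all 16 pairs distinct.
But the pair (2,3) repeats: cell (0,3) has L1 = 2, L2 = 3, and cell (1,0) has L1 = 2, L2 = 3.
A repeated pair means some other pair never occurs (only 4 distinct pairs out of 16), so the squares are not orthogonal.
Conclusion: NO.

NO


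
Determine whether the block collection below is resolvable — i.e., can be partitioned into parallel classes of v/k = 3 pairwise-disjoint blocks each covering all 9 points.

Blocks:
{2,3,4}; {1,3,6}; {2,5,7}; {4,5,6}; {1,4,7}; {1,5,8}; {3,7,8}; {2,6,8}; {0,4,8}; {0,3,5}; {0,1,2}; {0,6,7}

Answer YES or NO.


v = 9, block size k = 3, number of blocks = 12.
For resolvability, blocks must partition into parallel classes of size v/k = 3.
Total blocks must therefore be a multiple of 3: 12 = 3·4 + 0 ⇒ divisible ✓.
Greedy packing gives 4 candidate class(es). Each should be a full parallel class (size 3, covers all 9 points).
  Class 1 (3 blocks): {2,3,4}; {1,5,8}; {0,6,7}. Points covered: [0, 1, 2, 3, 4, 5, 6, 7, 8].
  Class 2 (3 blocks): {1,3,6}; {2,5,7}; {0,4,8}. Points covered: [0, 1, 2, 3, 4, 5, 6, 7, 8].
  Class 3 (3 blocks): {4,5,6}; {3,7,8}; {0,1,2}. Points covered: [0, 1, 2, 3, 4, 5, 6, 7, 8].
  Class 4 (3 blocks): {1,4,7}; {2,6,8}; {0,3,5}. Points covered: [0, 1, 2, 3, 4, 5, 6, 7, 8].
All classes full (size 3)? YES. All classes cover every point? YES.
Resolvable? YES.

YES


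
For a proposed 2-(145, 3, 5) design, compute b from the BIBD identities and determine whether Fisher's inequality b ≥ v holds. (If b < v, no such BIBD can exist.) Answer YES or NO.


r = λ(v − 1)/(k − 1) = 5·144/2 = 360.
b = vr/k = 145·360/3 = 17400.
Fisher's inequality: b ≥ v ⇔ 17400 ≥ 145? YES.

YES


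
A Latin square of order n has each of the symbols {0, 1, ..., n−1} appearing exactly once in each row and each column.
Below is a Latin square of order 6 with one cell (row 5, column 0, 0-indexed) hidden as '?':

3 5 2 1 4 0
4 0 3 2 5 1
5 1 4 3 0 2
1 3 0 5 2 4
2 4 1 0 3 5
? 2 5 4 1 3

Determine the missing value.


Row 5 contains symbols [1, 2, 3, 4, 5] — missing [0].
Column 0 contains symbols [1, 2, 3, 4, 5] — missing [0].
The missing symbol must appear in both missing sets; intersection = [0].
Therefore the hidden value is 0.

Missing value = 0.


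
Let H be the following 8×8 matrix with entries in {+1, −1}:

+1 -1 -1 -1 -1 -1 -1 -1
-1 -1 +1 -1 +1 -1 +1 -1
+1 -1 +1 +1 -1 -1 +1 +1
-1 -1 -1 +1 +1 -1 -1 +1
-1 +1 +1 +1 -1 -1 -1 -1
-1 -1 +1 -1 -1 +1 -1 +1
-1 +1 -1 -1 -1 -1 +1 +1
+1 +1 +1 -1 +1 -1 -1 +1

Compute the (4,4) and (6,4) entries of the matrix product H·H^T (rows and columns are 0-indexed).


Row 4 of H: [-1, 1, 1, 1, -1, -1, -1, -1].
Row 6 of H: [-1, 1, -1, -1, -1, -1, 1, 1].
(H·H^T)[4][4] = Σ_j H[4][j]·H[4][j] = (-1)² + (1)² + (1)² + (1)² + (-1)² + (-1)² + (-1)² + (-1)² = 1 + 1 + 1 + 1 + 1 + 1 + 1 + 1 = 8.
(H·H^T)[6][4] = Σ_j H[6][j]·H[4][j] = (-1)·(-1) + (1)·(1) + (-1)·(1) + (-1)·(1) + (-1)·(-1) + (-1)·(-1) + (1)·(-1) + (1)·(-1) = 1 + 1 + -1 + -1 + 1 + 1 + -1 + -1 = 0.
So rows 6 and 4 are orthogonal; the diagonal entry equals n = 8.

(4,4) entry = 8; (6,4) entry = 0.


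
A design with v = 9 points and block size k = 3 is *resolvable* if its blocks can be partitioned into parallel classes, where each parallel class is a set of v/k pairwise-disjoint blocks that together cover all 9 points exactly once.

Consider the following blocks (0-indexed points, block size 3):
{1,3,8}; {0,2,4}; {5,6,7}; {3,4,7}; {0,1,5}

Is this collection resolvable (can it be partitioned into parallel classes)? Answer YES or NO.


v = 9, block size k = 3, number of blocks = 5.
For resolvability, blocks must partition into parallel classes of size v/k = 3.
Total blocks must therefore be a multiple of 3: 5 = 3·1 + 2 ⇒ not divisible ✗.
Resolvable? NO.

NO
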